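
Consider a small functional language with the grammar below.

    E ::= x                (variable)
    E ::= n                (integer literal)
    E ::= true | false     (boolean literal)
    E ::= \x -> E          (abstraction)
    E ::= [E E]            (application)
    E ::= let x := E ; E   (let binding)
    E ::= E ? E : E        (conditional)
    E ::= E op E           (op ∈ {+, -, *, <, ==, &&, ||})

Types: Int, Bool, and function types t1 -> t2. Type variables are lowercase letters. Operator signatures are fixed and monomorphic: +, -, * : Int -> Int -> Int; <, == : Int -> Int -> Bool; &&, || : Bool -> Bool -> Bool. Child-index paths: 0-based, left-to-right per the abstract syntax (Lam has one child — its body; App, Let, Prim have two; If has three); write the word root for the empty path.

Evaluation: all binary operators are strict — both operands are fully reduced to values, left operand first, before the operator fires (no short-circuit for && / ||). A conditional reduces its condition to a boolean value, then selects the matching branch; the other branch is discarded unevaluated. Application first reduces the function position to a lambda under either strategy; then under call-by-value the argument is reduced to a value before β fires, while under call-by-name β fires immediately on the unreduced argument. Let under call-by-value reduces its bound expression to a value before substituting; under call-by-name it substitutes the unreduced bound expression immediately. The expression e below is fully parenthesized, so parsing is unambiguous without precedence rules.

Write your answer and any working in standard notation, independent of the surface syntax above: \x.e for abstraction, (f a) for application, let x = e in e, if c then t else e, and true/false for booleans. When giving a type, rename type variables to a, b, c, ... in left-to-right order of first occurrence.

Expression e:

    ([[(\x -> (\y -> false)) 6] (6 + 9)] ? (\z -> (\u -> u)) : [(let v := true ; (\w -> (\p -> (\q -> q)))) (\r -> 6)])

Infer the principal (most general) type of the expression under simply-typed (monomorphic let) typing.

Answer: a -> b -> b

Derivation:
\y._ : b -> Bool
\x._ : a -> b -> Bool
  unify a -> b -> Bool ~ Int -> c
  unify a ~ Int
  unify b -> Bool ~ c
_ _ : b -> Bool
  unify Int ~ Int
  unify Int ~ Int
  unify b -> Bool ~ Int -> d
  unify b ~ Int
  unify Bool ~ d
_ _ : Bool
  unify Bool ~ Bool
u : f
\u._ : f -> f
\z._ : e -> f -> f
let v : Bool
q : i
\q._ : i -> i
\p._ : h -> i -> i
\w._ : g -> h -> i -> i
\r._ : j -> Int
  unify g -> h -> i -> i ~ (j -> Int) -> k
  unify g ~ j -> Int
  unify h -> i -> i ~ k
_ _ : h -> i -> i
  unify e -> f -> f ~ h -> i -> i
  unify e ~ h
  unify f -> f ~ i -> i
  unify f ~ i
  unify i ~ i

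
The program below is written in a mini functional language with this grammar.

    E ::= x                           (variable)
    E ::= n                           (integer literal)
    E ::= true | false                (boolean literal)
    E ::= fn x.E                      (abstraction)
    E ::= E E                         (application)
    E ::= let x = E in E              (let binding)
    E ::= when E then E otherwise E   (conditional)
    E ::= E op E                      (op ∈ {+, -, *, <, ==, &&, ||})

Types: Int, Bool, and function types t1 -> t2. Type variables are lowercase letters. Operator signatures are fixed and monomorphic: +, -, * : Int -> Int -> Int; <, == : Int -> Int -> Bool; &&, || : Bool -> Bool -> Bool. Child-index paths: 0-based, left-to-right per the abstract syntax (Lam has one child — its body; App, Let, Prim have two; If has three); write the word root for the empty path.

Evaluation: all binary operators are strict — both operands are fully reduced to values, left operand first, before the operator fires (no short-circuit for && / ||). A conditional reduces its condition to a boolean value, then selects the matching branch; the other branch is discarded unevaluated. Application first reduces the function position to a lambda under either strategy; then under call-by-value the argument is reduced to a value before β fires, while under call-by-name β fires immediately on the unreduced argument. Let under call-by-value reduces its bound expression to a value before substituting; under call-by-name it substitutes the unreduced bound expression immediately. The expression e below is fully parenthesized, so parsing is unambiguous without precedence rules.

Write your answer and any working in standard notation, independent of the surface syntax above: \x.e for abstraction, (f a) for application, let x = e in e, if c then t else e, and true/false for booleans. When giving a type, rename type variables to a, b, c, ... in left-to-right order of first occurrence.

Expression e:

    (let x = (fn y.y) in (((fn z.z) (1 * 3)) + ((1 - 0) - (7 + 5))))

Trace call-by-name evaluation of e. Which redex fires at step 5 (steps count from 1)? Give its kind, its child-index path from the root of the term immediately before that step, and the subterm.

Answer: delta at 1.1 : (7 + 5)

Working:
step 0: (let x = (\y.y) in (((\z.z) (1 * 3)) + ((1 - 0) - (7 + 5))))
step 1: [let@root] (((\z.z) (1 * 3)) + ((1 - 0) - (7 + 5)))
step 2: [beta@0] ((1 * 3) + ((1 - 0) - (7 + 5)))
step 3: [delta@0] (3 + ((1 - 0) - (7 + 5)))
step 4: [delta@1.0] (3 + (1 - (7 + 5)))
step 5: [delta@1.1] (3 + (1 - 12))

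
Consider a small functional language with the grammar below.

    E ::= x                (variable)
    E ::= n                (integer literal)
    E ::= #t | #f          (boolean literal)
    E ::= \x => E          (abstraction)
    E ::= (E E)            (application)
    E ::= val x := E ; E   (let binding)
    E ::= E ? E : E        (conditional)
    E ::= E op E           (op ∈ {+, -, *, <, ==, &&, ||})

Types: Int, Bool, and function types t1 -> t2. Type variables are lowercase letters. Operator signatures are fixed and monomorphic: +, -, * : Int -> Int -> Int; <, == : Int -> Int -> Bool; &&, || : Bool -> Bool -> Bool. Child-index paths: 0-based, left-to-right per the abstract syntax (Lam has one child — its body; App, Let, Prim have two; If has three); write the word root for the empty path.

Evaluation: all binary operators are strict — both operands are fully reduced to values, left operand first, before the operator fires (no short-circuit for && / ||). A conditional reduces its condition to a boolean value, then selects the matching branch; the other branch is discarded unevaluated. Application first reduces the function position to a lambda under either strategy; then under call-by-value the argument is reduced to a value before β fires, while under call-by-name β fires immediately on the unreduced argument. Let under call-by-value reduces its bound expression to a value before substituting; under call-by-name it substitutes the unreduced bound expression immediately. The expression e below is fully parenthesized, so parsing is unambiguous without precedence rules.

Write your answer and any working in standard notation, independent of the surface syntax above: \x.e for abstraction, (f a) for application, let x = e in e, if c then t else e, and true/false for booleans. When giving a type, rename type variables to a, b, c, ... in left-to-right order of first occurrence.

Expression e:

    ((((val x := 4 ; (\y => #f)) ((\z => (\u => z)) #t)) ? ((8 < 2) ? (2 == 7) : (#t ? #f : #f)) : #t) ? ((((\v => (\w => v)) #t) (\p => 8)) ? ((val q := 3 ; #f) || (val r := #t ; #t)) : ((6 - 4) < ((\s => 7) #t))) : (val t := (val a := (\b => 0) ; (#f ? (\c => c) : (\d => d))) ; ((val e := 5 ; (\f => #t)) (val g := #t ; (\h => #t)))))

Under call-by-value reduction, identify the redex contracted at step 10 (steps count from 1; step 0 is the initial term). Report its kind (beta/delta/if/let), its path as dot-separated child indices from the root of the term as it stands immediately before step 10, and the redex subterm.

Working:
step 0: (if (if ((let x = 4 in (\y.false)) ((\z.(\u.z)) true)) then (if (8 < 2) then (2 == 7) else (if true then false else false)) else true) then (if (((\v.(\w.v)) true) (\p.8)) then ((let q = 3 in false) || (let r = true in true)) else ((6 - 4) < ((\s.7) true))) else (let t = (let a = (\b.0) in (if false then (\c.c) else (\d.d))) in ((let e = 5 in (\f.true)) (let g = true in (\h.true)))))
step 1: [let@0.0.0] (if (if ((\y.false) ((\z.(\u.z)) true)) then (if (8 < 2) then (2 == 7) else (if true then false else false)) else true) then (if (((\v.(\w.v)) true) (\p.8)) then ((let q = 3 in false) || (let r = true in true)) else ((6 - 4) < ((\s.7) true))) else (let t = (let a = (\b.0) in (if false then (\c.c) else (\d.d))) in ((let e = 5 in (\f.true)) (let g = true in (\h.true)))))
step 2: [beta@0.0.1] (if (if ((\y.false) (\u.true)) then (if (8 < 2) then (2 == 7) else (if true then false else false)) else true) then (if (((\v.(\w.v)) true) (\p.8)) then ((let q = 3 in false) || (let r = true in true)) else ((6 - 4) < ((\s.7) true))) else (let t = (let a = (\b.0) in (if false then (\c.c) else (\d.d))) in ((let e = 5 in (\f.true)) (let g = true in (\h.true)))))
step 3: [beta@0.0] (if (if false then (if (8 < 2) then (2 == 7) else (if true then false else false)) else true) then (if (((\v.(\w.v)) true) (\p.8)) then ((let q = 3 in false) || (let r = true in true)) else ((6 - 4) < ((\s.7) true))) else (let t = (let a = (\b.0) in (if false then (\c.c) else (\d.d))) in ((let e = 5 in (\f.true)) (let g = true in (\h.true)))))
step 4: [if@0] (if true then (if (((\v.(\w.v)) true) (\p.8)) then ((let q = 3 in false) || (let r = true in true)) else ((6 - 4) < ((\s.7) true))) else (let t = (let a = (\b.0) in (if false then (\c.c) else (\d.d))) in ((let e = 5 in (\f.true)) (let g = true in (\h.true)))))
step 5: [if@root] (if (((\v.(\w.v)) true) (\p.8)) then ((let q = 3 in false) || (let r = true in true)) else ((6 - 4) < ((\s.7) true)))
step 6: [beta@0.0] (if ((\w.true) (\p.8)) then ((let q = 3 in false) || (let r = true in true)) else ((6 - 4) < ((\s.7) true)))
step 7: [beta@0] (if true then ((let q = 3 in false) || (let r = true in true)) else ((6 - 4) < ((\s.7) true)))
step 8: [if@root] ((let q = 3 in false) || (let r = true in true))
step 9: [let@0] (false || (let r = true in true))
step 10: [let@1] (false || true)

Answer: let at 1 : (let r = true in true)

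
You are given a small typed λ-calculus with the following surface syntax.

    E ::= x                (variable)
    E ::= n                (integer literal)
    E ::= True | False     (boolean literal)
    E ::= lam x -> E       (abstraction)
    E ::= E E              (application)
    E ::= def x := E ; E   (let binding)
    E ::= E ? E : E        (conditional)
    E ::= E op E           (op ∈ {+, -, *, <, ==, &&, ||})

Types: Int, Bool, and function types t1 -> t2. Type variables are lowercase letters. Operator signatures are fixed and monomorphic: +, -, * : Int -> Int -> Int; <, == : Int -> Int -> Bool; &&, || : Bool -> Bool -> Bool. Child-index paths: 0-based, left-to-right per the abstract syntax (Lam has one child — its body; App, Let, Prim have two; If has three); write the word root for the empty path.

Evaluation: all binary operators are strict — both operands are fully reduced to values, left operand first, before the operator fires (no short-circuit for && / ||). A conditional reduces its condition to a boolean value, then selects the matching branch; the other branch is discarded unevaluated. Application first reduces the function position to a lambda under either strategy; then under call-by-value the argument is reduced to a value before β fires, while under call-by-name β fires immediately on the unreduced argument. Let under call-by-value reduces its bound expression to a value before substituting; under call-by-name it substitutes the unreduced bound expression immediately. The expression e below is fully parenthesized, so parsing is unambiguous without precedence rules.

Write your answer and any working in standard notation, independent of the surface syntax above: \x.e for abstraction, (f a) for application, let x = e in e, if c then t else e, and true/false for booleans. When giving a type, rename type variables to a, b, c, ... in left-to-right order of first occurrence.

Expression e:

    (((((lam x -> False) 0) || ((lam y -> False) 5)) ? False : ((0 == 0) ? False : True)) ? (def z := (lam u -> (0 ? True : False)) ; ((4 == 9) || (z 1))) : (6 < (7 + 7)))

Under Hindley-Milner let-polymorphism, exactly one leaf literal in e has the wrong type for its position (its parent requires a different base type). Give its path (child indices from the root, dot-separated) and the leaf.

Answer: 1.0.0.0 : 0

Trace:
\x._ : a -> Bool
  unify a -> Bool ~ Int -> b
  unify a ~ Int
  unify Bool ~ b
_ _ : Bool
  unify Bool ~ Bool
\y._ : c -> Bool
  unify c -> Bool ~ Int -> d
  unify c ~ Int
  unify Bool ~ d
_ _ : Bool
  unify Bool ~ Bool
  unify Bool ~ Bool
  unify Int ~ Int
  unify Int ~ Int
  unify Bool ~ Bool
  unify Bool ~ Bool
  unify Bool ~ Bool
  unify Bool ~ Bool
  unify Int ~ Bool
  FAIL: mismatch Int ~ Bool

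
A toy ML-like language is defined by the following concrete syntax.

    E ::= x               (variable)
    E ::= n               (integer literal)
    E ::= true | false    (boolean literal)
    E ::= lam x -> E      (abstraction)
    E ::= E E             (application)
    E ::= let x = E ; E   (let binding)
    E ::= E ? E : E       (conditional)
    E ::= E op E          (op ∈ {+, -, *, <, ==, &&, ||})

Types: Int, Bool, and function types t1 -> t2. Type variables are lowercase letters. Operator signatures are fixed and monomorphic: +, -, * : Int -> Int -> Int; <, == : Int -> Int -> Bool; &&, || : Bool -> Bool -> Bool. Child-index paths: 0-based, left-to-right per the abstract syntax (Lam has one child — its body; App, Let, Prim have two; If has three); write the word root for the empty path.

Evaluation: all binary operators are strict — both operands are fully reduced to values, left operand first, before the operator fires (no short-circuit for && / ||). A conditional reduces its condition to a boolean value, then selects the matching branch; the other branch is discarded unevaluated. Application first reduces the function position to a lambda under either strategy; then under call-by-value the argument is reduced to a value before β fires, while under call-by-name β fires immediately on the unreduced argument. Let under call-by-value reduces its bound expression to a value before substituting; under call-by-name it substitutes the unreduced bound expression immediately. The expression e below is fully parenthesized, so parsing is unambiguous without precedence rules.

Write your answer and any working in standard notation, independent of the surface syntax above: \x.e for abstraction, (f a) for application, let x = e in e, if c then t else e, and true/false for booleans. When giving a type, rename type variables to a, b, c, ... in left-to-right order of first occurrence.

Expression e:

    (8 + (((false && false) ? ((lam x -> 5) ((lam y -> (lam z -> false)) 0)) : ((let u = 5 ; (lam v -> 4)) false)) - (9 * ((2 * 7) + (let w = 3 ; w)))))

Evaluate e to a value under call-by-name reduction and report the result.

Working:
step 0: (8 + ((if (false && false) then ((\x.5) ((\y.(\z.false)) 0)) else ((let u = 5 in (\v.4)) false)) - (9 * ((2 * 7) + (let w = 3 in w)))))
step 1: [delta@1.0.0] (8 + ((if false then ((\x.5) ((\y.(\z.false)) 0)) else ((let u = 5 in (\v.4)) false)) - (9 * ((2 * 7) + (let w = 3 in w)))))
step 2: [if@1.0] (8 + (((let u = 5 in (\v.4)) false) - (9 * ((2 * 7) + (let w = 3 in w)))))
step 3: [let@1.0.0] (8 + (((\v.4) false) - (9 * ((2 * 7) + (let w = 3 in w)))))
step 4: [beta@1.0] (8 + (4 - (9 * ((2 * 7) + (let w = 3 in w)))))
step 5: [delta@1.1.1.0] (8 + (4 - (9 * (14 + (let w = 3 in w)))))
step 6: [let@1.1.1.1] (8 + (4 - (9 * (14 + 3))))
step 7: [delta@1.1.1] (8 + (4 - (9 * 17)))
step 8: [delta@1.1] (8 + (4 - 153))
step 9: [delta@1] (8 + -149)
step 10: [delta@root] -141

Answer: -141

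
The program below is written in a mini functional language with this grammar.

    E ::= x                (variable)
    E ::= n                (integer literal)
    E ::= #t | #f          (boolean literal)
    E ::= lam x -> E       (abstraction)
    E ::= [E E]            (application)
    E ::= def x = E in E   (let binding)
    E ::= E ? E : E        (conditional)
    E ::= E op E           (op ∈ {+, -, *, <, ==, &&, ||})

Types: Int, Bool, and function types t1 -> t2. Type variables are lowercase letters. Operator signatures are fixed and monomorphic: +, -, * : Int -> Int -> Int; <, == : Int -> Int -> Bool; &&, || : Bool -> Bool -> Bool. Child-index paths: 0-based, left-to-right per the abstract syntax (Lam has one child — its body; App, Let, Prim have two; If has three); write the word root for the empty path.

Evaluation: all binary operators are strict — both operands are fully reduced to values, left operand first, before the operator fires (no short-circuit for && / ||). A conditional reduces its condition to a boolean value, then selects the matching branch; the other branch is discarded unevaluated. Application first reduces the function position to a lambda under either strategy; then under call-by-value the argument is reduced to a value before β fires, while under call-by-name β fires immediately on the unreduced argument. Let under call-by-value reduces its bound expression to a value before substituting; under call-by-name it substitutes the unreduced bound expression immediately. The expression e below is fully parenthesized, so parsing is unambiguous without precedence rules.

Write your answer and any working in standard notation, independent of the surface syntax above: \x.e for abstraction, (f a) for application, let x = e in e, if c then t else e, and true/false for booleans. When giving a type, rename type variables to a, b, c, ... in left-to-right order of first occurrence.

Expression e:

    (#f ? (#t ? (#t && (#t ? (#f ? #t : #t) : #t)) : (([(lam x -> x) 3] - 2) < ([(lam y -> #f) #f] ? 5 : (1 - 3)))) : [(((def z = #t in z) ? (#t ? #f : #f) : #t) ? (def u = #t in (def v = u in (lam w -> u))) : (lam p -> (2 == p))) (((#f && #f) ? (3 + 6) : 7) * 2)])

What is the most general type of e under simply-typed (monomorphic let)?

Answer: Bool

Derivation:
  unify Bool ~ Bool
  unify Bool ~ Bool
  unify Bool ~ Bool
  unify Bool ~ Bool
  unify Bool ~ Bool
  unify Bool ~ Bool
  unify Bool ~ Bool
  unify Bool ~ Bool
x : a
\x._ : a -> a
  unify a -> a ~ Int -> b
  unify a ~ Int
  unify Int ~ b
_ _ : Int
  unify Int ~ Int
  unify Int ~ Int
  unify Int ~ Int
\y._ : c -> Bool
  unify c -> Bool ~ Bool -> d
  unify c ~ Bool
  unify Bool ~ d
_ _ : Bool
  unify Bool ~ Bool
  unify Int ~ Int
  unify Int ~ Int
  unify Int ~ Int
  unify Int ~ Int
  unify Bool ~ Bool
let z : Bool
z : Bool
  unify Bool ~ Bool
  unify Bool ~ Bool
  unify Bool ~ Bool
  unify Bool ~ Bool
  unify Bool ~ Bool
let u : Bool
u : Bool
let v : Bool
u : Bool
\w._ : e -> Bool
  unify Int ~ Int
p : f
  unify f ~ Int
\p._ : Int -> Bool
  unify e -> Bool ~ Int -> Bool
  unify e ~ Int
  unify Bool ~ Bool
  unify Bool ~ Bool
  unify Bool ~ Bool
  unify Bool ~ Bool
  unify Int ~ Int
  unify Int ~ Int
  unify Int ~ Int
  unify Int ~ Int
  unify Int ~ Int
  unify Int -> Bool ~ Int -> g
  unify Int ~ Int
  unify Bool ~ g
_ _ : Bool
  unify Bool ~ Bool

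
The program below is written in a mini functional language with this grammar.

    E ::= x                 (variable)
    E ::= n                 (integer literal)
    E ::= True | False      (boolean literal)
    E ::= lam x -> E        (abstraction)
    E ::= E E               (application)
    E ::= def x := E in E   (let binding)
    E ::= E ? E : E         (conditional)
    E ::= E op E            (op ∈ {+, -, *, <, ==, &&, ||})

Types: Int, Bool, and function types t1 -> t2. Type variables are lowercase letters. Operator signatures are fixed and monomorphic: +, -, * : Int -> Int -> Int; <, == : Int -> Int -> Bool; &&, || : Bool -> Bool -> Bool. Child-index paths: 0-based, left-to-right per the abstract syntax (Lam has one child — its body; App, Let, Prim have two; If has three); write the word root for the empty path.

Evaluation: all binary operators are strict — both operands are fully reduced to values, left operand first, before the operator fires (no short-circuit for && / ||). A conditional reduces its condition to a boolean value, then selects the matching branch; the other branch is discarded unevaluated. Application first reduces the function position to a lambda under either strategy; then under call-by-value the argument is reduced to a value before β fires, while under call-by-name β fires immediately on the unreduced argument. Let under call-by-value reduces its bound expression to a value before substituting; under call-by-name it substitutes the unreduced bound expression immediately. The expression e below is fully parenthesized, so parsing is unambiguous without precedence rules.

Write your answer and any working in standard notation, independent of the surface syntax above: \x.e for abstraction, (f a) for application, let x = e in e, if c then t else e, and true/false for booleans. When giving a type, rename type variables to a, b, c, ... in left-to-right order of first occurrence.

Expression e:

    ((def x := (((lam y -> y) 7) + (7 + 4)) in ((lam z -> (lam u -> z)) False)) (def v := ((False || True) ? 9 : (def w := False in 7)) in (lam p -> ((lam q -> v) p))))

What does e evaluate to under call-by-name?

Working:
step 0: ((let x = (((\y.y) 7) + (7 + 4)) in ((\z.(\u.z)) false)) (let v = (if (false || true) then 9 else (let w = false in 7)) in (\p.((\q.v) p))))
step 1: [let@0] (((\z.(\u.z)) false) (let v = (if (false || true) then 9 else (let w = false in 7)) in (\p.((\q.v) p))))
step 2: [beta@0] ((\u.false) (let v = (if (false || true) then 9 else (let w = false in 7)) in (\p.((\q.v) p))))
step 3: [beta@root] false

Answer: false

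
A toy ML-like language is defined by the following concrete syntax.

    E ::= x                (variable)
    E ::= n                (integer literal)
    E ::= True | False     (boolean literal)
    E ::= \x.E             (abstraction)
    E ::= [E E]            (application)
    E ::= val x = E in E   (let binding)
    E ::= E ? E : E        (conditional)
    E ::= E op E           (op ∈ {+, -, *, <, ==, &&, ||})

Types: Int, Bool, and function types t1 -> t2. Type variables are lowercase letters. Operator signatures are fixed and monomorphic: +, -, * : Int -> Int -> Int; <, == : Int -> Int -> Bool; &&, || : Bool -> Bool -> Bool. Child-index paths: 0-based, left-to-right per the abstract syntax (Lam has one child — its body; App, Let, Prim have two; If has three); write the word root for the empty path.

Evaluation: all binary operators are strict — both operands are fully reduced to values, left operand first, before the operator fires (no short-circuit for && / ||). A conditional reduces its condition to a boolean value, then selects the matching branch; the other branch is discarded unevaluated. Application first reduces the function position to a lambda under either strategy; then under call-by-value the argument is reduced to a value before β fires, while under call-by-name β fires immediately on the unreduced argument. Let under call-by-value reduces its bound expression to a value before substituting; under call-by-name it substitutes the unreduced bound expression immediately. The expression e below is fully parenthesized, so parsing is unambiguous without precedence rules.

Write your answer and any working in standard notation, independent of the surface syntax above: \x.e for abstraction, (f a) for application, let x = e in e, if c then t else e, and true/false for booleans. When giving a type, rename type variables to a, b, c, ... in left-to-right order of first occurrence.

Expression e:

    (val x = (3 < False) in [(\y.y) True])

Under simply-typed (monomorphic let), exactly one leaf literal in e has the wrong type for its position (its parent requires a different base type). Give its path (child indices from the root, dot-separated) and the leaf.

Working:
  unify Int ~ Int
  unify Bool ~ Int
  FAIL: mismatch Bool ~ Int

Answer: 0.1 : false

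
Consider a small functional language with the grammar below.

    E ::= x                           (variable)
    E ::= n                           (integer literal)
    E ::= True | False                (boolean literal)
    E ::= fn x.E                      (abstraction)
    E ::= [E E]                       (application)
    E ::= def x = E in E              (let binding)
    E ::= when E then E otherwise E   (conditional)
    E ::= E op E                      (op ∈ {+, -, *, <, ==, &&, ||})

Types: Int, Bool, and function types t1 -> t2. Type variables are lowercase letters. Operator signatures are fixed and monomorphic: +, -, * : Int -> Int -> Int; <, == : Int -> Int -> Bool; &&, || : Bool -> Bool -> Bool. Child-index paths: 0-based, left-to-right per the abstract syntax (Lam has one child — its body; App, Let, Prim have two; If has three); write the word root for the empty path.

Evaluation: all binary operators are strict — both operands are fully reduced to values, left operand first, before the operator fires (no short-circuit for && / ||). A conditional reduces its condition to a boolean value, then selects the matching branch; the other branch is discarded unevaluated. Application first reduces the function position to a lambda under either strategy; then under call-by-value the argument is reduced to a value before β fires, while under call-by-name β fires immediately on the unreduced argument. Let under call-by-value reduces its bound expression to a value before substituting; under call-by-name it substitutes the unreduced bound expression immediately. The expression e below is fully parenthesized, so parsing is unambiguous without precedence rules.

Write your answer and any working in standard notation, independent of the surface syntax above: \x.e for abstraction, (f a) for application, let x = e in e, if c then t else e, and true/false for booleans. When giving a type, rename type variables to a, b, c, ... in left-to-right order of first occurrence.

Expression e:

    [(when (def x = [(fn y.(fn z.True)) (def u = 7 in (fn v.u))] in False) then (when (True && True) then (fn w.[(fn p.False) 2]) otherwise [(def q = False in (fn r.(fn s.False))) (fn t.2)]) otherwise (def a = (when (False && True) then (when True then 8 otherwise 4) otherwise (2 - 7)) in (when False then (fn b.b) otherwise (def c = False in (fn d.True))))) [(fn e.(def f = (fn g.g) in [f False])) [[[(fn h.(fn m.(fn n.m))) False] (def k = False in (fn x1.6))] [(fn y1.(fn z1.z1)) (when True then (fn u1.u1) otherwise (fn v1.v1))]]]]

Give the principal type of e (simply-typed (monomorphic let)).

Answer: Bool

Trace:
\z._ : b -> Bool
\y._ : a -> b -> Bool
let u : Int
u : Int
\v._ : c -> Int
  unify a -> b -> Bool ~ (c -> Int) -> d
  unify a ~ c -> Int
  unify b -> Bool ~ d
_ _ : b -> Bool
let x : b -> Bool
  unify Bool ~ Bool
  unify Bool ~ Bool
  unify Bool ~ Bool
  unify Bool ~ Bool
\p._ : f -> Bool
  unify f -> Bool ~ Int -> g
  unify f ~ Int
  unify Bool ~ g
_ _ : Bool
\w._ : e -> Bool
let q : Bool
\s._ : i -> Bool
\r._ : h -> i -> Bool
\t._ : j -> Int
  unify h -> i -> Bool ~ (j -> Int) -> k
  unify h ~ j -> Int
  unify i -> Bool ~ k
_ _ : i -> Bool
  unify e -> Bool ~ i -> Bool
  unify e ~ i
  unify Bool ~ Bool
  unify Bool ~ Bool
  unify Bool ~ Bool
  unify Bool ~ Bool
  unify Bool ~ Bool
  unify Int ~ Int
  unify Int ~ Int
  unify Int ~ Int
  unify Int ~ Int
let a : Int
  unify Bool ~ Bool
b : l
\b._ : l -> l
let c : Bool
\d._ : m -> Bool
  unify l -> l ~ m -> Bool
  unify l ~ m
  unify m ~ Bool
  unify i -> Bool ~ Bool -> Bool
  unify i ~ Bool
  unify Bool ~ Bool
g : o
\g._ : o -> o
let f : o -> o
f : o -> o
  unify o -> o ~ Bool -> p
  unify o ~ Bool
  unify Bool ~ p
_ _ : Bool
\e._ : n -> Bool
m : r
\n._ : s -> r
\m._ : r -> s -> r
\h._ : q -> r -> s -> r
  unify q -> r -> s -> r ~ Bool -> t
  unify q ~ Bool
  unify r -> s -> r ~ t
_ _ : r -> s -> r
let k : Bool
\x1._ : u -> Int
  unify r -> s -> r ~ (u -> Int) -> v
  unify r ~ u -> Int
  unify s -> u -> Int ~ v
_ _ : s -> u -> Int
z1 : x
\z1._ : x -> x
\y1._ : w -> x -> x
  unify Bool ~ Bool
u1 : y
\u1._ : y -> y
v1 : z
\v1._ : z -> z
  unify y -> y ~ z -> z
  unify y ~ z
  unify z ~ z
  unify w -> x -> x ~ (z -> z) -> t26
  unify w ~ z -> z
  unify x -> x ~ t26
_ _ : x -> x
  unify s -> u -> Int ~ (x -> x) -> t27
  unify s ~ x -> x
  unify u -> Int ~ t27
_ _ : u -> Int
  unify n -> Bool ~ (u -> Int) -> t28
  unify n ~ u -> Int
  unify Bool ~ t28
_ _ : Bool
  unify Bool -> Bool ~ Bool -> t29
  unify Bool ~ Bool
  unify Bool ~ t29
_ _ : Bool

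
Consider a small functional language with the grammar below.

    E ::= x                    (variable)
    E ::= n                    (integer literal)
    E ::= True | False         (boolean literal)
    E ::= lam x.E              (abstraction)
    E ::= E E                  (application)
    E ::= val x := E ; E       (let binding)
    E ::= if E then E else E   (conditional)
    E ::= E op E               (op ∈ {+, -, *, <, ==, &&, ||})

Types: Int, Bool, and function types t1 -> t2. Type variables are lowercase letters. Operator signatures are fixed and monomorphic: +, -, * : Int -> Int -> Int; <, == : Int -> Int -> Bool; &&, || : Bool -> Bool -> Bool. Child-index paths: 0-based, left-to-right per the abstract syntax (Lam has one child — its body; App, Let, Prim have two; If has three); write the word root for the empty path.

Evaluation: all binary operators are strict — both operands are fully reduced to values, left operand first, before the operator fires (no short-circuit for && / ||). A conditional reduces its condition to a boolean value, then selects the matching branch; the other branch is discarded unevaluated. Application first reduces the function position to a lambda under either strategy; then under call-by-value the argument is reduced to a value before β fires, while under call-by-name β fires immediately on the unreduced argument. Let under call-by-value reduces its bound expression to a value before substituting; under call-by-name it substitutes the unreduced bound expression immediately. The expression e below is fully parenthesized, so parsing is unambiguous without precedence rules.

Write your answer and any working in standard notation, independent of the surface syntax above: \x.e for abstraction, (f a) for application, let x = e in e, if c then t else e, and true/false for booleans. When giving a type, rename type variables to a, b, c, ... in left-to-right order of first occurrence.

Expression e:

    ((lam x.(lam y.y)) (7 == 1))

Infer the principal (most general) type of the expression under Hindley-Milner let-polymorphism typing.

Derivation:
y : b
\y._ : b -> b
\x._ : a -> b -> b
  unify Int ~ Int
  unify Int ~ Int
  unify a -> b -> b ~ Bool -> c
  unify a ~ Bool
  unify b -> b ~ c
_ _ : b -> b

Answer: a -> a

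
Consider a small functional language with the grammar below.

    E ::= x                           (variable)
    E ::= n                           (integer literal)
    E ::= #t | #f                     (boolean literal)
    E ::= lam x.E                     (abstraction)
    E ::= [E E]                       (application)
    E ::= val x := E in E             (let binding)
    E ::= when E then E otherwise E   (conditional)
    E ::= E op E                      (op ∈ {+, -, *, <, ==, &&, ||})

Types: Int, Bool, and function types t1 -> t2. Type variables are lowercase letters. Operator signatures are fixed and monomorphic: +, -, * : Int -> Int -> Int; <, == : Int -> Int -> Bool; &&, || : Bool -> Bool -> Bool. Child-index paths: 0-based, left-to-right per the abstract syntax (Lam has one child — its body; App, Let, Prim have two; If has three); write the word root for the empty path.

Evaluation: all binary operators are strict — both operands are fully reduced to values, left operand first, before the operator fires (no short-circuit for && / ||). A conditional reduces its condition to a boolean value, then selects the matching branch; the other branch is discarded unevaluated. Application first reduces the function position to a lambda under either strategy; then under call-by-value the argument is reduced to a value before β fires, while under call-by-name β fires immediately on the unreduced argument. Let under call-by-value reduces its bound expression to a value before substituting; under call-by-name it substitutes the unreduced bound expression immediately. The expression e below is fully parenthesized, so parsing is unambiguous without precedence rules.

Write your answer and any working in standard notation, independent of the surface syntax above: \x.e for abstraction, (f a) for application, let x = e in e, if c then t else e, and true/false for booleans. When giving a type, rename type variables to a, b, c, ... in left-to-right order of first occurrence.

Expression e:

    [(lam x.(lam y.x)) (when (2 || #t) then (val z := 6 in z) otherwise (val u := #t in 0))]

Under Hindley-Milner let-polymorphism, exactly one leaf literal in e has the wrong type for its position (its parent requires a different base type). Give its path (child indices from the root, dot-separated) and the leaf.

Answer: 1.0.0 : 2

Working:
x : a
\y._ : b -> a
\x._ : a -> b -> a
  unify Int ~ Bool
  FAIL: mismatch Int ~ Bool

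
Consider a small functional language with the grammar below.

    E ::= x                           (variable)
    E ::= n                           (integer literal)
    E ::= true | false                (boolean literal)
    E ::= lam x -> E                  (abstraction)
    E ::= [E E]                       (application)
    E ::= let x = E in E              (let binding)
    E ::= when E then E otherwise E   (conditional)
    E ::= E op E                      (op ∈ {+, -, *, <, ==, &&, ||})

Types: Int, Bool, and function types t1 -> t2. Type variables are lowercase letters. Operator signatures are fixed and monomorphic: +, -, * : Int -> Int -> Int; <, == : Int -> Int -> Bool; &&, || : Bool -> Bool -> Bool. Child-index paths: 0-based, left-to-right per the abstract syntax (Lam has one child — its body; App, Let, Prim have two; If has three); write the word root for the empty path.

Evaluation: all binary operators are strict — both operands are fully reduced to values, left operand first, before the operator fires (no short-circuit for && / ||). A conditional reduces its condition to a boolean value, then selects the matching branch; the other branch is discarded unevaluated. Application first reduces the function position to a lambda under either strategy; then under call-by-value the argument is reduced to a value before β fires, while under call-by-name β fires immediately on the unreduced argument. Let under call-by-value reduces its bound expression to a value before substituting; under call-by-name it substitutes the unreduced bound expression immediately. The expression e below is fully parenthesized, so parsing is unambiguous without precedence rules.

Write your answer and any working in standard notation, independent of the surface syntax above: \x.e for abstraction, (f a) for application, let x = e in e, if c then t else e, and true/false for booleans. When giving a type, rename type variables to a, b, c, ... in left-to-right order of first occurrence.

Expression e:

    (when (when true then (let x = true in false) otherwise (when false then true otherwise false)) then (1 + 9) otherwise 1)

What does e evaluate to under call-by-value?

Answer: 1

Trace:
step 0: (if (if true then (let x = true in false) else (if false then true else false)) then (1 + 9) else 1)
step 1: [if@0] (if (let x = true in false) then (1 + 9) else 1)
step 2: [let@0] (if false then (1 + 9) else 1)
step 3: [if@root] 1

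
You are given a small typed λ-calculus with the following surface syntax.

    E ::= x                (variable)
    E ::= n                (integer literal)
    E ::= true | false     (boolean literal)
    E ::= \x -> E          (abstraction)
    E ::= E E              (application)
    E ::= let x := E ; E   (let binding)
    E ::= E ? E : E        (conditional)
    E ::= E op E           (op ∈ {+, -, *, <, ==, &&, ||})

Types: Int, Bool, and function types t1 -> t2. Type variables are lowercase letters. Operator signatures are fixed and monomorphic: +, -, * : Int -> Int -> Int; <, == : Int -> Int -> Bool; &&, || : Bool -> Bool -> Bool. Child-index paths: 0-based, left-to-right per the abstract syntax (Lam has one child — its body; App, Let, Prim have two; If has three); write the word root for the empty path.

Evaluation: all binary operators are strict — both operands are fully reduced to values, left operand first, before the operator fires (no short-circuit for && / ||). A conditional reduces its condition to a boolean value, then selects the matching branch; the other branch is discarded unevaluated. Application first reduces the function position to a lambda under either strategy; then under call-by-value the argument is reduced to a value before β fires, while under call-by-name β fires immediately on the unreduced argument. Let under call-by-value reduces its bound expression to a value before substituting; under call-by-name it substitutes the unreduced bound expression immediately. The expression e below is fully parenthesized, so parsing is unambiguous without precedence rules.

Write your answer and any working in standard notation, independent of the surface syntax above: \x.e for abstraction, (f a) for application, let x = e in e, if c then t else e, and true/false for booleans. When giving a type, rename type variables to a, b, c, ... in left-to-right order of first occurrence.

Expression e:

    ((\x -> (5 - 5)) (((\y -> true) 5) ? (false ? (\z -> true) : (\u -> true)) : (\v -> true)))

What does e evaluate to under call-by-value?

Answer: 0

Trace:
step 0: ((\x.(5 - 5)) (if ((\y.true) 5) then (if false then (\z.true) else (\u.true)) else (\v.true)))
step 1: [beta@1.0] ((\x.(5 - 5)) (if true then (if false then (\z.true) else (\u.true)) else (\v.true)))
step 2: [if@1] ((\x.(5 - 5)) (if false then (\z.true) else (\u.true)))
step 3: [if@1] ((\x.(5 - 5)) (\u.true))
step 4: [beta@root] (5 - 5)
step 5: [delta@root] 0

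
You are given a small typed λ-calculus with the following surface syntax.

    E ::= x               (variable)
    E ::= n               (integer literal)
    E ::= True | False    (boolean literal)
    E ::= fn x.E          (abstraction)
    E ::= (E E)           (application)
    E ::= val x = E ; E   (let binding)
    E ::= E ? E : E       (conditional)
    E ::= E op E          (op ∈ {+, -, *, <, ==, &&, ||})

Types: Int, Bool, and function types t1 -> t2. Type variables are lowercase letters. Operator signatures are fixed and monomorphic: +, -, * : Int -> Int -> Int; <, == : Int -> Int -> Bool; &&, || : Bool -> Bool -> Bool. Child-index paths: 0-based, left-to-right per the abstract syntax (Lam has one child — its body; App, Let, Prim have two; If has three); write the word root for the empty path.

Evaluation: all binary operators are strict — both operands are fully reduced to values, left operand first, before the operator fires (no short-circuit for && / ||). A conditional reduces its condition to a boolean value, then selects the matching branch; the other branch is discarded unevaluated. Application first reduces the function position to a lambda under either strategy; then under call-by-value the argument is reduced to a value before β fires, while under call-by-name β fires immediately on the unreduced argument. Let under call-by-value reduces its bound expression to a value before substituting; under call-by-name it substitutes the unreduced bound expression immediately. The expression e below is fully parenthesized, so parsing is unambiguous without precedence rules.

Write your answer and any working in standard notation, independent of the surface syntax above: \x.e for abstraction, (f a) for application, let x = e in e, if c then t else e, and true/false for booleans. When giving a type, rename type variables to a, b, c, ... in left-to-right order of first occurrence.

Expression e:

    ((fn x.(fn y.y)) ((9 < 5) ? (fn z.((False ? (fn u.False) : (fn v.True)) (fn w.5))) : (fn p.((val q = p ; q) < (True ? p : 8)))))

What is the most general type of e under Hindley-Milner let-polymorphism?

Trace:
y : b
\y._ : b -> b
\x._ : a -> b -> b
  unify Int ~ Int
  unify Int ~ Int
  unify Bool ~ Bool
  unify Bool ~ Bool
\u._ : d -> Bool
\v._ : e -> Bool
  unify d -> Bool ~ e -> Bool
  unify d ~ e
  unify Bool ~ Bool
\w._ : f -> Int
  unify e -> Bool ~ (f -> Int) -> g
  unify e ~ f -> Int
  unify Bool ~ g
_ _ : Bool
\z._ : c -> Bool
p : h
let q : h
q : h
  unify h ~ Int
  unify Bool ~ Bool
p : Int
  unify Int ~ Int
  unify Int ~ Int
\p._ : Int -> Bool
  unify c -> Bool ~ Int -> Bool
  unify c ~ Int
  unify Bool ~ Bool
  unify a -> b -> b ~ (Int -> Bool) -> i
  unify a ~ Int -> Bool
  unify b -> b ~ i
_ _ : b -> b

Answer: a -> a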